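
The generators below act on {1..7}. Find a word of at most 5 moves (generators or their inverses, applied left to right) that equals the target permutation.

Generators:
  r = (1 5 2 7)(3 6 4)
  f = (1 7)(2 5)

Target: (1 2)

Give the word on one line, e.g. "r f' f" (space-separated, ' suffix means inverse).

r' f' r' r'

  after r': (1 7 2 5)(3 4 6)
  after f': (3 4 6)(5 7)
  after r': (1 7)(2 5)(3 6 4)
  after r': (1 2)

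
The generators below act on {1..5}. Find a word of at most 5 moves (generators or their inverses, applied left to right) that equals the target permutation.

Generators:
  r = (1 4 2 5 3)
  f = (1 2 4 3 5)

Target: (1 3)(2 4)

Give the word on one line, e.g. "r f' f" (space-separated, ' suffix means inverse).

  after f': (1 5 3 4 2)
  after r: (1 3 2 4 5)
  after r: (3 5 4)
  after f': (1 5 2)
  after r: (1 3)(2 4)

f' r r f' r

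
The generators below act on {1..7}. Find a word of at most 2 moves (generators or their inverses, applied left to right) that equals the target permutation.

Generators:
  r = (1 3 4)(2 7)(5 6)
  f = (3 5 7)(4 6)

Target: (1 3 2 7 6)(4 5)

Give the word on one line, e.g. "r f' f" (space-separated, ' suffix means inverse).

  after f': (3 7 5)(4 6)
  after r: (1 3 2 7 6)(4 5)

f' r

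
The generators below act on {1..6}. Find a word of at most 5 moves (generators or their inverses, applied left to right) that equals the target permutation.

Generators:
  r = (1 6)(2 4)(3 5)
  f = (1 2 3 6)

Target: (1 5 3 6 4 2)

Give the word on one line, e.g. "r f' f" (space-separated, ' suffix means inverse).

  after f': (1 6 3 2)
  after f': (1 3)(2 6)
  after r: (1 5 3 6 4 2)
  after r: (1 3)(2 6)
  after r: (1 5 3 6 4 2)

f' f' r r r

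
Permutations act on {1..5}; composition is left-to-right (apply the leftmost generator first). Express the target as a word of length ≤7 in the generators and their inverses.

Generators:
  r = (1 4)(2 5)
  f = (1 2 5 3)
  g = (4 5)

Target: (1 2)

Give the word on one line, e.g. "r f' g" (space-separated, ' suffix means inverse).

  after r: (1 4)(2 5)
  after f: (1 4 2 3)
  after r: (2 3 4 5)
  after g': (2 3 5)
  after f: (1 2)

r f r g' f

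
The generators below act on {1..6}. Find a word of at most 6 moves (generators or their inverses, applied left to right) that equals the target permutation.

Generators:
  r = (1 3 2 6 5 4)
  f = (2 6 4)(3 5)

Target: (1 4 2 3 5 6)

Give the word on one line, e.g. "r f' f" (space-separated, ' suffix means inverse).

r f' r' f' f'

  after r: (1 3 2 6 5 4)
  after f': (1 5 6 3 4)
  after r': (1 6)(2 3 5)
  after f': (1 2 5 4 6)
  after f': (1 4 2 3 5 6)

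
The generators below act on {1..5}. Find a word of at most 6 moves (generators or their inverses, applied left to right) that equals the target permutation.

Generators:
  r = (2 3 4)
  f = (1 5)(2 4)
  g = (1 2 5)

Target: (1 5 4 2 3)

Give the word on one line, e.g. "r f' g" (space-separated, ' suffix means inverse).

  after r: (2 3 4)
  after g': (1 5 2 3 4)
  after f: (2 3)(4 5)
  after g: (1 2 3 5 4)
  after g: (1 5 4 2 3)

r g' f g g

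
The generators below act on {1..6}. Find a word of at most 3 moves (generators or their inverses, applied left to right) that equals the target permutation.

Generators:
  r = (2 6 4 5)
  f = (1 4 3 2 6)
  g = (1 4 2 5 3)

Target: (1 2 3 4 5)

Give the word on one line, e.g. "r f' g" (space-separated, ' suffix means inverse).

  after g: (1 4 2 5 3)
  after g: (1 2 3 4 5)

g g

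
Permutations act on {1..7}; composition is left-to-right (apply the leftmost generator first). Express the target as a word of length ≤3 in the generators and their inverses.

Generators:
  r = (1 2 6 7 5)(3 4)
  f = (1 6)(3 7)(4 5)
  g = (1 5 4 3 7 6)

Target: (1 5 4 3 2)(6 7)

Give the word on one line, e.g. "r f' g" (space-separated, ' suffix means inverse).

  after f': (1 6)(3 7)(4 5)
  after g: (3 6 5)
  after r': (1 5 4 3 2)(6 7)

f' g r'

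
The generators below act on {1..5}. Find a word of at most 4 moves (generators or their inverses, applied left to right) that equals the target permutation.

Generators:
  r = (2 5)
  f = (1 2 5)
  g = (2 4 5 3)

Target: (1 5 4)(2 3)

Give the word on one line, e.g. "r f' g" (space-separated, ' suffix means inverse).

g' f' r r

  after g': (2 3 5 4)
  after f': (1 5 4)(2 3)
  after r: (1 2 3 5 4)
  after r: (1 5 4)(2 3)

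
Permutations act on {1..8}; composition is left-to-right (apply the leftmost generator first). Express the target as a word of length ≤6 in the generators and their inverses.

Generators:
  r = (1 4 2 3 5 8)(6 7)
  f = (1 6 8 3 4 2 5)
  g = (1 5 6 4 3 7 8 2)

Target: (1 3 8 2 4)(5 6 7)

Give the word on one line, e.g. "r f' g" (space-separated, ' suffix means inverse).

f r g g r

  after f: (1 6 8 3 4 2 5)
  after r: (1 7 6)(2 8 5 4 3)
  after g: (1 8 6 5 3)(4 7)
  after g: (1 2)(3 5 7)(4 8)
  after r: (1 3 8 2 4)(5 6 7)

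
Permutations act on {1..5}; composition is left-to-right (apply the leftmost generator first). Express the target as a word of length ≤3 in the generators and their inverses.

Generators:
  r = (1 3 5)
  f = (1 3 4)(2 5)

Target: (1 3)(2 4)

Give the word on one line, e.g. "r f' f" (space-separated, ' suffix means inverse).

f r' f

  after f: (1 3 4)(2 5)
  after r': (2 3 4 5)
  after f: (1 3)(2 4)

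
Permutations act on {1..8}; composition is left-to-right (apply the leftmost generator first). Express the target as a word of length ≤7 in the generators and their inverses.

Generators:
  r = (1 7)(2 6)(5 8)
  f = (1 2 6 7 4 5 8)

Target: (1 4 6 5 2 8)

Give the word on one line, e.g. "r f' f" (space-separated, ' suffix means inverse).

  after f: (1 2 6 7 4 5 8)
  after f: (1 6 4 8 2 7 5)
  after f: (1 7 8 6 5 2 4)
  after f: (1 4 2 5 6 8 7)
  after r': (1 4 6 5 2 8)

f f f f r'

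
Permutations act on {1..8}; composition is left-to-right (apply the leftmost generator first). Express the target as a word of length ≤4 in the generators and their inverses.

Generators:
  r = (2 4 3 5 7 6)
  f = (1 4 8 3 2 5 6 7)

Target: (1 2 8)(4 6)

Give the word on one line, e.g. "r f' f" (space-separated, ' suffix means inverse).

  after f': (1 7 6 5 2 3 8 4)
  after f': (1 6 2 8)(3 4 7 5)
  after r: (1 2 8)(4 6)

f' f' r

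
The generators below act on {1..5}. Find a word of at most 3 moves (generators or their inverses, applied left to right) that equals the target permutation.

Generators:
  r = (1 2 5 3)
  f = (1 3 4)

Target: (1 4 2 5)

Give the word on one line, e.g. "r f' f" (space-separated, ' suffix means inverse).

f r f'

  after f: (1 3 4)
  after r: (2 5 3 4)
  after f': (1 4 2 5)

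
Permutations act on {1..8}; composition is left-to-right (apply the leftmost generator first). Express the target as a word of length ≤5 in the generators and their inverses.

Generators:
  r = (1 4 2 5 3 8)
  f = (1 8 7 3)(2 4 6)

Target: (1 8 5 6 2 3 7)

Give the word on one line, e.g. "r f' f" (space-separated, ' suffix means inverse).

f' f' r' f'

  after f': (1 3 7 8)(2 6 4)
  after f': (1 7)(2 4 6)(3 8)
  after r': (1 7 8 5 2)(4 6)
  after f': (1 8 5 6 2 3 7)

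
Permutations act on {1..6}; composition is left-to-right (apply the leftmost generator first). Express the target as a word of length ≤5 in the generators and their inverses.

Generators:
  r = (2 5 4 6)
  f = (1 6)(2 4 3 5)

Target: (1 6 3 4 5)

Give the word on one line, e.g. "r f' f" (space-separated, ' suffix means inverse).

  after r: (2 5 4 6)
  after r: (2 4)(5 6)
  after f': (1 6 3 4 5)

r r f'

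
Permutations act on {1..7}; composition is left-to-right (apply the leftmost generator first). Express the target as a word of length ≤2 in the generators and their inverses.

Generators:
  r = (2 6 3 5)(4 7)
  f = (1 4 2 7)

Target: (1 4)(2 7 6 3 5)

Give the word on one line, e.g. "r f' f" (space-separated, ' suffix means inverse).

f' r

  after f': (1 7 2 4)
  after r: (1 4)(2 7 6 3 5)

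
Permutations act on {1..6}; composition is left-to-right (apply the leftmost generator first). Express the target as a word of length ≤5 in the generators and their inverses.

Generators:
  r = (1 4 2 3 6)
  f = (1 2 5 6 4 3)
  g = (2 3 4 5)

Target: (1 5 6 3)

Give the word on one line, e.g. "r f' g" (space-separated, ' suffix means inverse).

  after f': (1 3 4 6 5 2)
  after g': (1 2)(4 6)
  after f: (1 5 6 3)

f' g' f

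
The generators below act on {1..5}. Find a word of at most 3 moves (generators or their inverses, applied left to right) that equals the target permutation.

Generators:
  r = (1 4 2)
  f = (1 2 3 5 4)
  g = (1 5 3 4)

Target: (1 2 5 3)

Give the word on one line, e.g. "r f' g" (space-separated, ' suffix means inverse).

r g r'

  after r: (1 4 2)
  after g: (2 5 3 4)
  after r': (1 2 5 3)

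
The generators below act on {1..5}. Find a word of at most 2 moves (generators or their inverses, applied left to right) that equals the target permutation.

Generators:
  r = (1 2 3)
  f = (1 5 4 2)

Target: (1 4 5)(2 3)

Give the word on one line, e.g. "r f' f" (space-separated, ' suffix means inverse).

r f'

  after r: (1 2 3)
  after f': (1 4 5)(2 3)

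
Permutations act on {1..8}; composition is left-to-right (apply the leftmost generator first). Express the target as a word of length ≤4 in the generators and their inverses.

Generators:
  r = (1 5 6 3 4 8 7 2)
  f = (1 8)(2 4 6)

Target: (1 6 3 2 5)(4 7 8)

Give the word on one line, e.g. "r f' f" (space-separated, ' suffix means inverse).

  after f': (1 8)(2 6 4)
  after r': (1 4 7 8 2 5)(3 6)
  after f': (1 2 5 8 6 3 4 7)
  after f': (1 6 3 2 5)(4 7 8)

f' r' f' f'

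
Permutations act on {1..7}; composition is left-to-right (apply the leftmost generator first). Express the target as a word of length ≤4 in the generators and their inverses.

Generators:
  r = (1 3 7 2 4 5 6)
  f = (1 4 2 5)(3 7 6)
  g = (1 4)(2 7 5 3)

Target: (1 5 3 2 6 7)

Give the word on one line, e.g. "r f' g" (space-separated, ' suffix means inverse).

  after f: (1 4 2 5)(3 7 6)
  after r: (1 5 3 2 6 7)

f r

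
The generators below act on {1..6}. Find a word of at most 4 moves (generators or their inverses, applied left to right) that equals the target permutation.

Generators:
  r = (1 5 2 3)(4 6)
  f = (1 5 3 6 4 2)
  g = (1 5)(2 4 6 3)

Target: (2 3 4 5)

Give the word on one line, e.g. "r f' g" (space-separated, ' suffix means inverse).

f r'

  after f: (1 5 3 6 4 2)
  after r': (2 3 4 5)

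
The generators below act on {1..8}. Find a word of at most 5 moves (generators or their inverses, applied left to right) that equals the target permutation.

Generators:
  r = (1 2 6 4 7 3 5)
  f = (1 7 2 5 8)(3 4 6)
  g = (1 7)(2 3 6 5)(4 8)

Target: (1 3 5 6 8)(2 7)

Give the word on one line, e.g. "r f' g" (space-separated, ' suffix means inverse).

f' r g' f'

  after f': (1 8 5 2 7)(3 6 4)
  after r: (1 8)(2 3 4 5 6 7)
  after g': (1 4 6)(3 8 7 5)
  after f': (1 3 5 6 8)(2 7)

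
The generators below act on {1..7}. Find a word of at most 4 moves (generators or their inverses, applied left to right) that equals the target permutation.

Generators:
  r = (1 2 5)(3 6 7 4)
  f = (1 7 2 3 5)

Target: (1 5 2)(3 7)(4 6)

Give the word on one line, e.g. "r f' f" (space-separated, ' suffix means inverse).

  after r: (1 2 5)(3 6 7 4)
  after r: (1 5 2)(3 7)(4 6)

r r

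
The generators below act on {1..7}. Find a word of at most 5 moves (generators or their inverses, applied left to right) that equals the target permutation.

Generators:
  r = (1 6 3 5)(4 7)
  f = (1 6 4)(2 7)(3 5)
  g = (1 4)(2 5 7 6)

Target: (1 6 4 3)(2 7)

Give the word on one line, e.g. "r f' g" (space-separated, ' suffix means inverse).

  after f': (1 4 6)(2 7)(3 5)
  after g: (2 6 4)(3 7 5)
  after g: (1 4 5 3 6)
  after f': (1 6 4 3)(2 7)

f' g g f'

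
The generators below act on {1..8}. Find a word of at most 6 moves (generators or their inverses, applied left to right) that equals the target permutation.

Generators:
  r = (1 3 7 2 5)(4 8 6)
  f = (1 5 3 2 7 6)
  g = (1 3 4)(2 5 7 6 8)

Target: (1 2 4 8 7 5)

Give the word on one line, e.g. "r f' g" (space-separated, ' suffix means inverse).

f f r f'

  after f: (1 5 3 2 7 6)
  after f: (1 3 7)(2 6 5)
  after r: (1 7 3 2 4 8 6)
  after f': (1 2 4 8 7 5)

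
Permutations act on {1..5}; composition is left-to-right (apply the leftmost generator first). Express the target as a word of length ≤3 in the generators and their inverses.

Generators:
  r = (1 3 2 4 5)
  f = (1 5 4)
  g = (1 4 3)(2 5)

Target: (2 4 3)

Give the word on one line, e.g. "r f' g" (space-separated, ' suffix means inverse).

f r

  after f: (1 5 4)
  after r: (2 4 3)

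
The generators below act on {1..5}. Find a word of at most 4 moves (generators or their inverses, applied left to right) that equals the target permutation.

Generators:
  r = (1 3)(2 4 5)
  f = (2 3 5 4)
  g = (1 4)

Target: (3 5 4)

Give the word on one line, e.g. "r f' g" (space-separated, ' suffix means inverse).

g f' r' g

  after g: (1 4)
  after f': (1 5 3 2 4)
  after r': (1 4 3 5)
  after g: (3 5 4)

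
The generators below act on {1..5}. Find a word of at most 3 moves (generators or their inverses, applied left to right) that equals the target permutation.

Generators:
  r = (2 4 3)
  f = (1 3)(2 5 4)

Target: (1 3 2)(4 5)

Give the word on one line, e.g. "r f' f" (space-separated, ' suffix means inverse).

  after r': (2 3 4)
  after f: (1 3 2)(4 5)

r' f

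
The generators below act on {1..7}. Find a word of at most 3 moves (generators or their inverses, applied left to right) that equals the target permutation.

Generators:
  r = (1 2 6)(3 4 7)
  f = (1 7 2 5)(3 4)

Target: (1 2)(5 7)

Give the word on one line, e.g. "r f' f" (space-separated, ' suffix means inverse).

  after f': (1 5 2 7)(3 4)
  after f': (1 2)(5 7)

f' f'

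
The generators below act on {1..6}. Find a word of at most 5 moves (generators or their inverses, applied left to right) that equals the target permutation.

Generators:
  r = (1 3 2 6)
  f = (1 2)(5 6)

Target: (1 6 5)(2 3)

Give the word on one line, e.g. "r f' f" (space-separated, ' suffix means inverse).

  after f: (1 2)(5 6)
  after r': (1 3)(2 6 5)
  after r': (3 6 5)
  after r': (1 6 5)(2 3)

f r' r' r'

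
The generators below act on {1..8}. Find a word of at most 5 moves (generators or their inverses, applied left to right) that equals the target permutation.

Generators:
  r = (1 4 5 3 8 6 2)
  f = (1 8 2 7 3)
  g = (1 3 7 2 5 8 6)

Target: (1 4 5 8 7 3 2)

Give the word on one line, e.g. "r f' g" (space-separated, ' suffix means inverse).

g f r f

  after g: (1 3 7 2 5 8 6)
  after f: (2 5)(6 8)
  after r: (1 4 5)(2 3 8)
  after f: (1 4 5 8 7 3 2)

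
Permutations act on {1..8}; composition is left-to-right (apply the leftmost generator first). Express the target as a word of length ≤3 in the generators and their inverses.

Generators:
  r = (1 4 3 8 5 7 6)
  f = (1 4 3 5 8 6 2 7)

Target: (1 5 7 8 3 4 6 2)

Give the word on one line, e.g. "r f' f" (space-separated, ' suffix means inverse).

  after r': (1 6 7 5 8 3 4)
  after f': (1 8 4 7 3)(2 6)
  after r: (1 5 7 8 3 4 6 2)

r' f' r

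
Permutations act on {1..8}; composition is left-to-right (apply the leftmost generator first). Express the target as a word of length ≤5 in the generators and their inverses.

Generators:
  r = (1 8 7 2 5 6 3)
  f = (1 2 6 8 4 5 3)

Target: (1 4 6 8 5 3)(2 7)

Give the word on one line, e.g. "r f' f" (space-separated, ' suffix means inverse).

  after r': (1 3 6 5 2 7 8)
  after f': (1 5)(2 7 6 4 8 3)
  after f': (1 4 6 8 5 3)(2 7)

r' f' f'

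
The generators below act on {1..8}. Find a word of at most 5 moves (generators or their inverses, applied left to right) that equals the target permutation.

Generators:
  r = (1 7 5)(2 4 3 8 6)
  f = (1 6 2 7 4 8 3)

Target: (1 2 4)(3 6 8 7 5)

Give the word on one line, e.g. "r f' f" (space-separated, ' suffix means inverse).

r' r' f'

  after r': (1 5 7)(2 6 8 3 4)
  after r': (1 7 5)(2 8 4 6 3)
  after f': (1 2 4)(3 6 8 7 5)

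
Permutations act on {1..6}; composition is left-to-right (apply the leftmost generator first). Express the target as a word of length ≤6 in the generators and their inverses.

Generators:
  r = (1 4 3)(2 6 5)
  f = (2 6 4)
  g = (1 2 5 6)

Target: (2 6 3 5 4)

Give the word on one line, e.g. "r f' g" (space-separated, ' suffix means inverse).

r' g r' g r'

  after r': (1 3 4)(2 5 6)
  after g: (1 3 4 2 6 5)
  after r': (1 4 5 3)
  after g: (1 4 6)(2 5 3)
  after r': (2 6 3 5 4)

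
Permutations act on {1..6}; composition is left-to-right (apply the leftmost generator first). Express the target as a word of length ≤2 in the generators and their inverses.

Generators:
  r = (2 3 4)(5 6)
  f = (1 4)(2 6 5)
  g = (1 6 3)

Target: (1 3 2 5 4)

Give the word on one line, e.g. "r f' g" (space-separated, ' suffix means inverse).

f r'

  after f: (1 4)(2 6 5)
  after r': (1 3 2 5 4)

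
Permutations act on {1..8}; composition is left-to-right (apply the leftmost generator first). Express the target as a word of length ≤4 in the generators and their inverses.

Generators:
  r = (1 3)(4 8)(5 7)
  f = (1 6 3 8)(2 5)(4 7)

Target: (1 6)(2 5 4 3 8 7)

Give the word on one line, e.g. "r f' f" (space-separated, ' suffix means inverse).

  after r: (1 3)(4 8)(5 7)
  after f: (1 8 7 2 5 4)(3 6)
  after f: (4 6 8)(5 7)
  after f: (1 6)(2 5 4 3 8 7)

r f f f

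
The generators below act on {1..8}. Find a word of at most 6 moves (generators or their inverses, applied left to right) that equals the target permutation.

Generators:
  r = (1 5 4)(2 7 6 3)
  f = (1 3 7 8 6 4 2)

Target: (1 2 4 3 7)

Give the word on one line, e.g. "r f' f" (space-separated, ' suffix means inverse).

  after f: (1 3 7 8 6 4 2)
  after r: (1 2 5 4 7 8 3 6)
  after f: (2 5)(3 4 8 7 6)
  after f: (1 3 2 5)(4 6 7)
  after r: (1 2 4 3 7)

f r f f r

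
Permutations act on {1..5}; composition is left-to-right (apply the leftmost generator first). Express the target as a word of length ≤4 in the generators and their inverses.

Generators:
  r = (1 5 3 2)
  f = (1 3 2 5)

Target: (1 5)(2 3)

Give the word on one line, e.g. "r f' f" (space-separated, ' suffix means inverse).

  after r': (1 2 3 5)
  after r': (1 3)(2 5)
  after f': (3 5)
  after f': (1 5)(2 3)

r' r' f' f'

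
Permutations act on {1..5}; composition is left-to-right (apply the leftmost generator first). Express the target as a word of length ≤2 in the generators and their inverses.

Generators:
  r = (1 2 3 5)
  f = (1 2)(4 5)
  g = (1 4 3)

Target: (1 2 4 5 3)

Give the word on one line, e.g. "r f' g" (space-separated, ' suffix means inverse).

f' g

  after f': (1 2)(4 5)
  after g: (1 2 4 5 3)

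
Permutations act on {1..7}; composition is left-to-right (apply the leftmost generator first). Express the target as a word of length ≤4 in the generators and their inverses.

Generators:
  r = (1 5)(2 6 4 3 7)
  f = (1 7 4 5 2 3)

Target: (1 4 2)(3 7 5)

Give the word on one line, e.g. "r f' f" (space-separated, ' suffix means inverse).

f f

  after f: (1 7 4 5 2 3)
  after f: (1 4 2)(3 7 5)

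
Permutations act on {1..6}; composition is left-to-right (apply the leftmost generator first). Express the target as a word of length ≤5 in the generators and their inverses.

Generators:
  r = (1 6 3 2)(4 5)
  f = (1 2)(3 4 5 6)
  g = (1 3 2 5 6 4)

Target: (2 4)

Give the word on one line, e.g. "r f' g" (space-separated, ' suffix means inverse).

  after r: (1 6 3 2)(4 5)
  after g': (1 5 6)(2 4)
  after f: (1 6 2 5 3 4)
  after g: (1 4 3)(2 6 5)
  after g: (2 4)

r g' f g g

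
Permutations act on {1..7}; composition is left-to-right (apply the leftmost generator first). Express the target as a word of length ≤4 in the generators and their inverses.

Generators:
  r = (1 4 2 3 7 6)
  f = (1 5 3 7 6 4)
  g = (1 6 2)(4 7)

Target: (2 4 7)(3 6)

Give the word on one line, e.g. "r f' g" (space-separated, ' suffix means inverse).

f g f'

  after f: (1 5 3 7 6 4)
  after g: (1 5 3 4 6 7 2)
  after f': (2 4 7)(3 6)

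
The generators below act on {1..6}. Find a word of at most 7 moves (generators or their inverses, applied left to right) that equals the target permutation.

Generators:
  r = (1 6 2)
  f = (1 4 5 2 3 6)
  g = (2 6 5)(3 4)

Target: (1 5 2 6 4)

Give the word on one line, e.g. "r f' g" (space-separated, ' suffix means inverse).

f' f' r g f

  after f': (1 6 3 2 5 4)
  after f': (1 3 5)(2 4 6)
  after r: (1 3 5 6)(2 4)
  after g: (1 4 6)(2 3)
  after f: (1 5 2 6 4)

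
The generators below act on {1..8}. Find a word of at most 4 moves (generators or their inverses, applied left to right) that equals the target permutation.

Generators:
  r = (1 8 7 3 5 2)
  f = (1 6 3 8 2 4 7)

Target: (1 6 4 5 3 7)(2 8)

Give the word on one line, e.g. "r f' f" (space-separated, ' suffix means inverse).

  after r': (1 2 5 3 7 8)
  after f': (1 8 7 3 4 2 5 6)
  after r': (2 3 4 5 6)
  after f: (1 6 4 5 3 7)(2 8)

r' f' r' f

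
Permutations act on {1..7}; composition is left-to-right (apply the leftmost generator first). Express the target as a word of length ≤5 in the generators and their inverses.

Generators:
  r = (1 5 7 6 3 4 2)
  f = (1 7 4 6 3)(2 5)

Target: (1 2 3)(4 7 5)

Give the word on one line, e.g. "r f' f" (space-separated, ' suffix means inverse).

  after r': (1 2 4 3 6 7 5)
  after f: (1 5 7 2 6 4)
  after f: (1 2 3)(4 7 5)

r' f f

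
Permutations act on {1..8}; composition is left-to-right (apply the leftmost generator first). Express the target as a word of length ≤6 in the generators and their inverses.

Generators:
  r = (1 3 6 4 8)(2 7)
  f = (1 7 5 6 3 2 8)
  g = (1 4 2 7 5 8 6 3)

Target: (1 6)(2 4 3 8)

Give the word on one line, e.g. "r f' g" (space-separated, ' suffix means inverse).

  after f': (1 8 2 3 6 5 7)
  after r': (1 4 6 5 2)(7 8)
  after r': (1 6 5 7 4 3)(2 8)
  after g: (1 3 4)(2 6 8 7)
  after r: (1 6)(2 4 3 8)

f' r' r' g r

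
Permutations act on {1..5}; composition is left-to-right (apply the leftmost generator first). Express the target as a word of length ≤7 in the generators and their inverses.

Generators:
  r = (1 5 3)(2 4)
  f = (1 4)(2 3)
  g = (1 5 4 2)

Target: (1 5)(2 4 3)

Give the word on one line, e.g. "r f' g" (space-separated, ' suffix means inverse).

r' f r' f r

  after r': (1 3 5)(2 4)
  after f: (1 2)(3 5 4)
  after r': (1 4 5 2 3)
  after f: (3 4 5)
  after r: (1 5)(2 4 3)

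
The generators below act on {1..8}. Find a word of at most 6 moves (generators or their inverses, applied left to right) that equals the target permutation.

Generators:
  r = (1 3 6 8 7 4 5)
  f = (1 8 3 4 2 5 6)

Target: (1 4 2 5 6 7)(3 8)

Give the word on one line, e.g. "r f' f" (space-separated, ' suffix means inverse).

f' f' f' r' f'

  after f': (1 6 5 2 4 3 8)
  after f': (1 5 4 8 6 2 3)
  after f': (1 2 8 5 3 6 4)
  after r': (1 2 6 7 8 4 5)
  after f': (1 4 2 5 6 7)(3 8)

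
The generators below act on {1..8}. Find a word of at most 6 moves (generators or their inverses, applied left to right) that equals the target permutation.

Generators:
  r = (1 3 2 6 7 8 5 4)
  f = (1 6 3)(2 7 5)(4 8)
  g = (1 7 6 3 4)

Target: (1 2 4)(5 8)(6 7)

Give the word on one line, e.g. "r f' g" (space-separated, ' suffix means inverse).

f' f' g f' r'

  after f': (1 3 6)(2 5 7)(4 8)
  after f': (1 6 3)(2 7 5)
  after g: (1 3 7 5 2 6 4)
  after f': (1 6 8 4 3 2)
  after r': (1 2 4)(5 8)(6 7)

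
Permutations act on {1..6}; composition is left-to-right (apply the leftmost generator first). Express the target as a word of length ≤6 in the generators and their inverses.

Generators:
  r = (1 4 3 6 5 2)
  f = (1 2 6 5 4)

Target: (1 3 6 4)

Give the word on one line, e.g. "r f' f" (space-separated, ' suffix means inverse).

  after r: (1 4 3 6 5 2)
  after f': (1 5)(2 4 3)
  after r': (1 6 3 5 2)
  after r': (1 3 6 4)

r f' r' r'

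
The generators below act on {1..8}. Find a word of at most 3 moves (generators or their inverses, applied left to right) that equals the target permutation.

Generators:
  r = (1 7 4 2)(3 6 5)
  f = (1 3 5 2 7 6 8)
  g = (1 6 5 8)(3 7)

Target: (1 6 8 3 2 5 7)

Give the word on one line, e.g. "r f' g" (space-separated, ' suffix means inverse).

g' f'

  after g': (1 8 5 6)(3 7)
  after f': (1 6 8 3 2 5 7)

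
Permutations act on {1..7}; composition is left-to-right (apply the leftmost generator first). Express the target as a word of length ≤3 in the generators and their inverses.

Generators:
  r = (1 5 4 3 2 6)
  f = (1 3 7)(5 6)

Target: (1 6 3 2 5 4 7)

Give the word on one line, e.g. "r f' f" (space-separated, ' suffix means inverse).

  after r: (1 5 4 3 2 6)
  after f: (1 6 3 2 5 4 7)

r f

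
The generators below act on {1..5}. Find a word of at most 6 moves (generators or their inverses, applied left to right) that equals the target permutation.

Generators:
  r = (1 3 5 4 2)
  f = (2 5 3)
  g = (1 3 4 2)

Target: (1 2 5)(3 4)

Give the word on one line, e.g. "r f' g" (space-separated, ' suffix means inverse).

g r' g' g' r

  after g: (1 3 4 2)
  after r': (3 5)
  after g': (1 2 4 3 5)
  after g': (1 4)(2 3 5)
  after r: (1 2 5)(3 4)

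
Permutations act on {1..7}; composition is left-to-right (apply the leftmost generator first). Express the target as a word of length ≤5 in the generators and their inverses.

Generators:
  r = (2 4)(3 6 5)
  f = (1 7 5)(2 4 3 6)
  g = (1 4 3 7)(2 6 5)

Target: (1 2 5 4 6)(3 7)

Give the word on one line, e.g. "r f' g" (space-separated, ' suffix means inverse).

  after f': (1 5 7)(2 6 3 4)
  after g': (1 6 4 5 3)
  after g': (1 2 5 4 6)(3 7)

f' g' g'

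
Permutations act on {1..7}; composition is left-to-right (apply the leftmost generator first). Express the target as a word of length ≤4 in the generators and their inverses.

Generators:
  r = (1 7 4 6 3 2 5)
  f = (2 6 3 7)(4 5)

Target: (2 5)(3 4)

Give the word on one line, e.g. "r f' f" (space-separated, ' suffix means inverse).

r' f' f' r

  after r': (1 5 2 3 6 4 7)
  after f': (1 4 3 2 6 5 7)
  after f': (1 5 3 7)(4 6)
  after r: (2 5)(3 4)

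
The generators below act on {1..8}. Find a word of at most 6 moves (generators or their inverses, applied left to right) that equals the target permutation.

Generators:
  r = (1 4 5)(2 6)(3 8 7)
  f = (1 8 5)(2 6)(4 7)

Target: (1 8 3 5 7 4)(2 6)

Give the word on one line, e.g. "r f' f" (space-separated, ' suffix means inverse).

  after f': (1 5 8)(2 6)(4 7)
  after f': (1 8 5)
  after r': (1 3 7 8 4)(2 6)
  after f': (1 3 4 5 8 7)
  after r: (1 8 3 5 7 4)(2 6)

f' f' r' f' r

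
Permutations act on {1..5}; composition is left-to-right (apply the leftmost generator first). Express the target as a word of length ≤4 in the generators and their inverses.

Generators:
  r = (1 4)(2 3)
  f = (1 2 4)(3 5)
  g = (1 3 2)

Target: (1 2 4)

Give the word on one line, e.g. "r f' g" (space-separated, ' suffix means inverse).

  after g: (1 3 2)
  after r: (1 2 4)

g r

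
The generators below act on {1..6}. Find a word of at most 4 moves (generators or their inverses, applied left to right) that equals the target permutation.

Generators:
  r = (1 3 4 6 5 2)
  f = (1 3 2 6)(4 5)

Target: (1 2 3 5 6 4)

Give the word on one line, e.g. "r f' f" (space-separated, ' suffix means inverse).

  after r: (1 3 4 6 5 2)
  after f: (1 2 3 5 6 4)

r f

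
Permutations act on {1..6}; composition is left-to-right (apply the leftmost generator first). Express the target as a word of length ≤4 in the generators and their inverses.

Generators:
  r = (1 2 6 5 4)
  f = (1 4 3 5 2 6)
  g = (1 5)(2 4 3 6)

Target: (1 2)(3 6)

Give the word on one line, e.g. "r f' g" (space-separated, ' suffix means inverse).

  after g': (1 5)(2 6 3 4)
  after r': (1 6 3 5 4)
  after r': (1 2)(3 6)

g' r' r'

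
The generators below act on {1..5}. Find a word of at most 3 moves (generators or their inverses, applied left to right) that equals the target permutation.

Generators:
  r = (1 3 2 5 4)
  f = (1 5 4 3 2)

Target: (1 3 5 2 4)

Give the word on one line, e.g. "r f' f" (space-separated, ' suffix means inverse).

  after f': (1 2 3 4 5)
  after f': (1 3 5 2 4)

f' f'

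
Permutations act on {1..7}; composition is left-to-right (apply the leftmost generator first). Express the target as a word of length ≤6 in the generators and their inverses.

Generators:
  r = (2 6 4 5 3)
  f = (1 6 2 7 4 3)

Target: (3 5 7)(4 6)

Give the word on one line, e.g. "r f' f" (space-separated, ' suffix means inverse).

f' r f' f'

  after f': (1 3 4 7 2 6)
  after r: (1 2 4 7 6)(3 5)
  after f': (1 6 3 5 4 2 7)
  after f': (3 5 7)(4 6)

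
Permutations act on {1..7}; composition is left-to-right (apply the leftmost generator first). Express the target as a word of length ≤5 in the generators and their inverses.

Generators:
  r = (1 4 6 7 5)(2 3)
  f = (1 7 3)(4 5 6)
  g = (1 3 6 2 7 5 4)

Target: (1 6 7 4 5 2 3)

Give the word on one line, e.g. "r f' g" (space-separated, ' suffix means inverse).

  after f: (1 7 3)(4 5 6)
  after g: (1 5 2 7 6)
  after f: (1 6 7 4 5 2 3)

f g f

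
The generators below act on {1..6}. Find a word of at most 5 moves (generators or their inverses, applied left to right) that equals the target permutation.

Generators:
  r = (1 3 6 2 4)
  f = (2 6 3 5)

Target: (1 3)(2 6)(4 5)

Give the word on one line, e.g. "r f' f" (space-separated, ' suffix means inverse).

f' r' r' f f

  after f': (2 5 3 6)
  after r': (1 4 2 5)
  after r': (1 2 5 4 6 3)
  after f: (1 6 5 4 3)
  after f: (1 3)(2 6)(4 5)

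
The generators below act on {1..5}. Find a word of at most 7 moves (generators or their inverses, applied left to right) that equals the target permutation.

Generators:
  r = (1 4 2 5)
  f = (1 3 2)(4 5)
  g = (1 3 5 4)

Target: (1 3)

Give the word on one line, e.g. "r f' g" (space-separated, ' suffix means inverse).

  after g: (1 3 5 4)
  after g: (1 5)(3 4)
  after f': (1 4)(2 3 5)
  after r': (2 3)(4 5)
  after f: (1 3)

g g f' r' f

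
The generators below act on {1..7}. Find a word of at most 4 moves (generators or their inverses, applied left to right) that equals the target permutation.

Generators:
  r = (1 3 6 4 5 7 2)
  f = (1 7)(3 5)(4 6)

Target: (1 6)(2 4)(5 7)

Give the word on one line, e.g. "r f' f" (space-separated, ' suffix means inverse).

r r r f

  after r: (1 3 6 4 5 7 2)
  after r: (1 6 5 2 3 4 7)
  after r: (1 4 2 6 7 3 5)
  after f: (1 6)(2 4)(5 7)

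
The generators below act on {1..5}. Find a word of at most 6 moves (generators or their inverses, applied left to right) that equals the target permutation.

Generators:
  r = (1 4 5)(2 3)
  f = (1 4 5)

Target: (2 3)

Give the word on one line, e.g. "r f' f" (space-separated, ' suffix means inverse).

f' r' f f

  after f': (1 5 4)
  after r': (1 4 5)(2 3)
  after f: (1 5 4)(2 3)
  after f: (2 3)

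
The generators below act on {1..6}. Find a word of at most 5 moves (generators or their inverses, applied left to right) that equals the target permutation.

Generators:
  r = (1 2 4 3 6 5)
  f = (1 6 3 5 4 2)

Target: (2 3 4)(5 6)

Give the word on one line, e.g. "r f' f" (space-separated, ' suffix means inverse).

  after r': (1 5 6 3 4 2)
  after r': (1 6 4)(2 5 3)
  after f': (2 3 4)(5 6)

r' r' f'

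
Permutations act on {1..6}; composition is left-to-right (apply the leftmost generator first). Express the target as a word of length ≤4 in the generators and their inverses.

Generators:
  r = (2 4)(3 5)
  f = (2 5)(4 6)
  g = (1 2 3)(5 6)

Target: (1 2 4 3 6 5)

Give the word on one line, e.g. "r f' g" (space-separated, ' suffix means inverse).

  after r': (2 4)(3 5)
  after g: (1 2 4 3 6 5)

r' g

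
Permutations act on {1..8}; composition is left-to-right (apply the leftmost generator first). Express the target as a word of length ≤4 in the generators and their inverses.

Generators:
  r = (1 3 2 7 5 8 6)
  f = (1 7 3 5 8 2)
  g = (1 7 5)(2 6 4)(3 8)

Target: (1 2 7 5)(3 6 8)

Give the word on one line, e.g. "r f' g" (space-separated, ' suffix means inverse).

  after r': (1 6 8 5 7 2 3)
  after r': (1 8 7 3 6 5 2)
  after f: (1 2 7 5)(3 6 8)

r' r' f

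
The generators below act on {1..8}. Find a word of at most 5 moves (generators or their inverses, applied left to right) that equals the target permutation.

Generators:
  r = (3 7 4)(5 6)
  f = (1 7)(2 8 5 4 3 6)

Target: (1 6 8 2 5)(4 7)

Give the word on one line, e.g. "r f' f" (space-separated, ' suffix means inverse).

f r' f r' r'

  after f: (1 7)(2 8 5 4 3 6)
  after r': (1 3 5 7)(2 8 6)
  after f: (1 6 8 2 5)(3 4)
  after r': (1 5)(2 6 8)(3 7)
  after r': (1 6 8 2 5)(4 7)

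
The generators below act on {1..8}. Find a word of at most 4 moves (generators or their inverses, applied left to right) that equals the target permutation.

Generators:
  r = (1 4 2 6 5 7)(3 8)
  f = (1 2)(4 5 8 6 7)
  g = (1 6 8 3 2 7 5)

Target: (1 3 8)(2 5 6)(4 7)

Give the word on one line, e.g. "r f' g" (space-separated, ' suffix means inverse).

  after f: (1 2)(4 5 8 6 7)
  after g': (1 3 8)(2 5 6)(4 7)

f g'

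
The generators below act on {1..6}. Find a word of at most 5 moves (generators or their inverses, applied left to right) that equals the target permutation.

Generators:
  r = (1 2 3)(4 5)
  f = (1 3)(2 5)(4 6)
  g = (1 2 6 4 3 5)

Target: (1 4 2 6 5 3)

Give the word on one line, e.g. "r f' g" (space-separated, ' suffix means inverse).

g' r f' r f'

  after g': (1 5 3 4 6 2)
  after r: (1 4 6 3 5)
  after f': (1 6)(2 5 3)
  after r: (1 6 2 4 5)
  after f': (1 4 2 6 5 3)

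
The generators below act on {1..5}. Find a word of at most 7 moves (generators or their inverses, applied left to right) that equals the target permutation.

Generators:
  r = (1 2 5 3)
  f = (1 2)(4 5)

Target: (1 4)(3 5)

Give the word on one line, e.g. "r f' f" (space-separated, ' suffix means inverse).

  after f': (1 2)(4 5)
  after r': (2 3 5 4)
  after f: (1 2 3 4)
  after r: (1 5 3 4 2)
  after f: (1 4)(3 5)

f' r' f r f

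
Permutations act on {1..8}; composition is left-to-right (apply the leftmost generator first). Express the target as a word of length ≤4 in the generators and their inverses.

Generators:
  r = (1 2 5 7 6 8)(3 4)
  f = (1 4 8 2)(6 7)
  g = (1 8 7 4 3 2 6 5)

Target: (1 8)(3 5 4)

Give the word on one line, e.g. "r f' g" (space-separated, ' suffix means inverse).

  after r': (1 8 6 7 5 2)(3 4)
  after g': (2 5 3 7 6 8)
  after r': (1 8)(3 5 4)

r' g' r'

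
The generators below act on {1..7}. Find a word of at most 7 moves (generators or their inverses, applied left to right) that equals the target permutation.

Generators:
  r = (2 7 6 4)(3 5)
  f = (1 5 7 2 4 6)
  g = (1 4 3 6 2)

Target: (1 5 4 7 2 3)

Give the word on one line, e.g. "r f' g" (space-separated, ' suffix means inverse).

r f r' r' g'

  after r: (2 7 6 4)(3 5)
  after f: (1 5 3 7)
  after r': (1 3 2 4 6 7)
  after r': (1 5 3 4 7)(2 6)
  after g': (1 5 4 7 2 3)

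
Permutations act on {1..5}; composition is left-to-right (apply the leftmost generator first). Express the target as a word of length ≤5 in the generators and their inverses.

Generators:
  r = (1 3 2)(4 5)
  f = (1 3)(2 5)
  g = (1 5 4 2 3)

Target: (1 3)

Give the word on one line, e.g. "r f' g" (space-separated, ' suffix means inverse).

  after f': (1 3)(2 5)
  after r: (1 2 4 5)
  after g: (1 3)

f' r g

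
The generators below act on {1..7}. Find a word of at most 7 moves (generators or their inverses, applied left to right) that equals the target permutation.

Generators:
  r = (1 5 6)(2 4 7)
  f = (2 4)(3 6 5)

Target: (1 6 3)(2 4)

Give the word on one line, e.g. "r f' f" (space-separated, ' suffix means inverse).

  after r: (1 5 6)(2 4 7)
  after f: (1 3 6)(4 7)
  after r: (1 3)(2 4)(5 6)
  after f': (1 5 3)
  after f': (1 6 3)(2 4)

r f r f' f'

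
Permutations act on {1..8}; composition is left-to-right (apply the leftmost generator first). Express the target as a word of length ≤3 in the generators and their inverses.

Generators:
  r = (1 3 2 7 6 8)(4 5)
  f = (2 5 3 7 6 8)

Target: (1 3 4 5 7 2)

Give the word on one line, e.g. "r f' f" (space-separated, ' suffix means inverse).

  after f': (2 8 6 7 3 5)
  after r: (1 3 4 5 7 2)

f' r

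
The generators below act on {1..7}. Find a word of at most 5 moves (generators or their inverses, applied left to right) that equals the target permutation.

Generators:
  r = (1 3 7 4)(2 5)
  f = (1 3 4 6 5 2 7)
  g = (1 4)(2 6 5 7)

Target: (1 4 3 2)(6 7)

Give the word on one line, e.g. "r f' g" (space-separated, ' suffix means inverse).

  after f': (1 7 2 5 6 4 3)
  after r: (1 4 7 5 6)
  after f: (1 6 3 4)(2 7)
  after r': (1 6)(2 3 7 5)
  after f': (1 4 3 2)(6 7)

f' r f r' f'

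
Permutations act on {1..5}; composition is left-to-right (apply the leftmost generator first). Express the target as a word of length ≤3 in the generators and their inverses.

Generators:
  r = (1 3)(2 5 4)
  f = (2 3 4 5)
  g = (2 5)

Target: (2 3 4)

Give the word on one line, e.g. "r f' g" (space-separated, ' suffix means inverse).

f g

  after f: (2 3 4 5)
  after g: (2 3 4)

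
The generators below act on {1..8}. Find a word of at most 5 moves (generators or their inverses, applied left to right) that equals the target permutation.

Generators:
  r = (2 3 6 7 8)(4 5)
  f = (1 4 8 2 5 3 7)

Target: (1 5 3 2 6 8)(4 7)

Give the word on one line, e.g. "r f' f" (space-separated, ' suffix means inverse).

  after f': (1 7 3 5 2 8 4)
  after r': (1 6 3 4)(2 7)(5 8)
  after r': (1 3 5 7 8 4)(2 6)
  after f': (1 5 3 2 6 8)(4 7)

f' r' r' f'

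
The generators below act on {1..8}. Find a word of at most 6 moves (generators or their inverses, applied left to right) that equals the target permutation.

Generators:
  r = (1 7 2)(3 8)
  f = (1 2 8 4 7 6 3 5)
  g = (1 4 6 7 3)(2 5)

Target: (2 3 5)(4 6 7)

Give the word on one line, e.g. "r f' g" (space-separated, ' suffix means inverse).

  after r': (1 2 7)(3 8)
  after g': (1 5 2 6 4)(3 8 7)
  after r: (1 5)(2 6 4 7 8)
  after f: (2 3 5)(4 6 7)

r' g' r f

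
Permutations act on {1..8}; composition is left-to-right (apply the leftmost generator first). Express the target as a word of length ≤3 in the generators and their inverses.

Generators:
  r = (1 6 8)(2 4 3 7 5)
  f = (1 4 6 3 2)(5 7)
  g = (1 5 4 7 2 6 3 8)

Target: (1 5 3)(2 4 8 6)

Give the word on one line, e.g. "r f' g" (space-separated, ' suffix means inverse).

f' r'

  after f': (1 2 3 6 4)(5 7)
  after r': (1 5 3)(2 4 8 6)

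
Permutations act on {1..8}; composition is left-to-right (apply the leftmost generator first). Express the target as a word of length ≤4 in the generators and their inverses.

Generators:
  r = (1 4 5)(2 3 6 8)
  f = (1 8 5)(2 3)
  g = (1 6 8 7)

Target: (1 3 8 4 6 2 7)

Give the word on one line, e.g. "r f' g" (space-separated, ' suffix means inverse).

f r r g

  after f: (1 8 5)(2 3)
  after r: (1 2 6 8)(4 5)
  after r: (1 3 6 2 8 4)
  after g: (1 3 8 4 6 2 7)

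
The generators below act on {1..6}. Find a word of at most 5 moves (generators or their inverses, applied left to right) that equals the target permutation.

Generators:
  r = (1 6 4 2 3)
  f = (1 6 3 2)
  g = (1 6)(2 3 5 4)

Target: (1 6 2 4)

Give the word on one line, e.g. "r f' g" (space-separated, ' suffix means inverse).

  after r: (1 6 4 2 3)
  after f': (2 6 4 3)
  after r: (1 6 2 4)

r f' r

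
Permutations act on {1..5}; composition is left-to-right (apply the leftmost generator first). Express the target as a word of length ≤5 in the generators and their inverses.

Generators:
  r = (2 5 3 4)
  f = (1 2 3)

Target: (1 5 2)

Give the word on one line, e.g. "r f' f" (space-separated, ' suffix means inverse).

  after r: (2 5 3 4)
  after f: (1 2 5)(3 4)
  after r: (1 5)(2 3)
  after f': (1 5 3)
  after f': (1 5 2)

r f r f' f'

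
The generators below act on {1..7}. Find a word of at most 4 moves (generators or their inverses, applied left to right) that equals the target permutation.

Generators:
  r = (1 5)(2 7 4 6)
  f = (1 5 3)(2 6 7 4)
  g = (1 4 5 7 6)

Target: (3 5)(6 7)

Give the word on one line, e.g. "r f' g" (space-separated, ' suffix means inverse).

f' f' r'

  after f': (1 3 5)(2 4 7 6)
  after f': (1 5 3)(2 7)(4 6)
  after r': (3 5)(6 7)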